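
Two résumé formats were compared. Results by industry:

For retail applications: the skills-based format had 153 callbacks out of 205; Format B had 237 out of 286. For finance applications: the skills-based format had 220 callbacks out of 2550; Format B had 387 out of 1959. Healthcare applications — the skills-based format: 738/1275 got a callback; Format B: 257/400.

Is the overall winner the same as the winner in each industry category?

Retail: the skills-based format 153/205 = 74.6%, Format B 237/286 = 82.9% → Format B
Finance: the skills-based format 220/2550 = 8.6%, Format B 387/1959 = 19.8% → Format B
Healthcare: the skills-based format 738/1275 = 57.9%, Format B 257/400 = 64.2% → Format B
Overall: the skills-based format 1111/4030 = 27.6%, Format B 881/2645 = 33.3% → Format B
Format B wins overall and in every industry group — no reversal.

Yes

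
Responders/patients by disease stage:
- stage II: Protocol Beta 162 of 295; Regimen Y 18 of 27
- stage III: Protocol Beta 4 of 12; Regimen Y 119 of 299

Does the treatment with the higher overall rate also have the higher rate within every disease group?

Stage II: Protocol Beta 162/295 = 54.9%, Regimen Y 18/27 = 66.7% → Regimen Y
Stage III: Protocol Beta 4/12 = 33.3%, Regimen Y 119/299 = 39.8% → Regimen Y
Overall: Protocol Beta 166/307 = 54.1%, Regimen Y 137/326 = 42.0% → Protocol Beta
Regimen Y wins each disease group but Protocol Beta wins overall — the comparison reverses. Regimen Y's patients skew toward stage III, which has a lower base rate.

No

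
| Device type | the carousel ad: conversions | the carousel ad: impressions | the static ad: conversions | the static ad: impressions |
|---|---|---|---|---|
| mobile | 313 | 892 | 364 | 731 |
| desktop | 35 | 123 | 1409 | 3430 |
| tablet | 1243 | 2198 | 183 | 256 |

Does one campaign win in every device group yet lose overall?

Yes

Mobile: the carousel ad 313/892 = 35.1%, the static ad 364/731 = 49.8% → the static ad
Desktop: the carousel ad 35/123 = 28.5%, the static ad 1409/3430 = 41.1% → the static ad
Tablet: the carousel ad 1243/2198 = 56.6%, the static ad 183/256 = 71.5% → the static ad
Overall: the carousel ad 1591/3213 = 49.5%, the static ad 1956/4417 = 44.3% → the carousel ad
The static ad wins each device group but the carousel ad wins overall — the comparison reverses. The static ad's impressions skew toward desktop, which has a lower base rate.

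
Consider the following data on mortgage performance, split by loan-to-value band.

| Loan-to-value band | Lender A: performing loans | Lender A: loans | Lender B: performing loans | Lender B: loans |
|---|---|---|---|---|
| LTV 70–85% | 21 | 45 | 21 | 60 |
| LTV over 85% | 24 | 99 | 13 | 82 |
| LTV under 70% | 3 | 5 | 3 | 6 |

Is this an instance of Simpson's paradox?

No

LTV 70–85%: Lender A 21/45 = 46.7%, Lender B 21/60 = 35.0% → Lender A
LTV over 85%: Lender A 24/99 = 24.2%, Lender B 13/82 = 15.9% → Lender A
LTV under 70%: Lender A 3/5 = 60.0%, Lender B 3/6 = 50.0% → Lender A
Overall: Lender A 48/149 = 32.2%, Lender B 37/148 = 25.0% → Lender A
Lender A wins overall and in every loan-to-value group — no reversal.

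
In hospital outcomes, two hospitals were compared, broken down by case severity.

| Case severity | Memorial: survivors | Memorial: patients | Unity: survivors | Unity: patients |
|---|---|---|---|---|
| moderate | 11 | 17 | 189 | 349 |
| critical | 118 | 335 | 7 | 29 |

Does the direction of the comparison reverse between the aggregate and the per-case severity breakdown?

Moderate: Memorial 11/17 = 64.7%, Unity 189/349 = 54.2% → Memorial
Critical: Memorial 118/335 = 35.2%, Unity 7/29 = 24.1% → Memorial
Overall: Memorial 129/352 = 36.6%, Unity 196/378 = 51.9% → Unity
Memorial wins each case group but Unity wins overall — the comparison reverses. Memorial's patients skew toward critical, which has a lower base rate.

Yes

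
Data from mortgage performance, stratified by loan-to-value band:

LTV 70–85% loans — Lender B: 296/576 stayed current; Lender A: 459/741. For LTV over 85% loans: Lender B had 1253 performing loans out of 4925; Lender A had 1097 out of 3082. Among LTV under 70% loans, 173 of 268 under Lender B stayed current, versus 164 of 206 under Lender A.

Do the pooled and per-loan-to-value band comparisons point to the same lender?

Yes

LTV 70–85%: Lender B 296/576 = 51.4%, Lender A 459/741 = 61.9% → Lender A
LTV over 85%: Lender B 1253/4925 = 25.4%, Lender A 1097/3082 = 35.6% → Lender A
LTV under 70%: Lender B 173/268 = 64.6%, Lender A 164/206 = 79.6% → Lender A
Overall: Lender B 1722/5769 = 29.8%, Lender A 1720/4029 = 42.7% → Lender A
Lender A wins overall and in every loan-to-value group — no reversal.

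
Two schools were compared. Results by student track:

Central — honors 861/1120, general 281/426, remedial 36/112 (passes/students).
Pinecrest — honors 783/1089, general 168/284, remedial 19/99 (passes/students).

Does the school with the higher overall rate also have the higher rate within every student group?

Honors: Central 861/1120 = 76.9%, Pinecrest 783/1089 = 71.9% → Central
General: Central 281/426 = 66.0%, Pinecrest 168/284 = 59.2% → Central
Remedial: Central 36/112 = 32.1%, Pinecrest 19/99 = 19.2% → Central
Overall: Central 1178/1658 = 71.0%, Pinecrest 970/1472 = 65.9% → Central
Central wins overall and in every student group — no reversal.

Yes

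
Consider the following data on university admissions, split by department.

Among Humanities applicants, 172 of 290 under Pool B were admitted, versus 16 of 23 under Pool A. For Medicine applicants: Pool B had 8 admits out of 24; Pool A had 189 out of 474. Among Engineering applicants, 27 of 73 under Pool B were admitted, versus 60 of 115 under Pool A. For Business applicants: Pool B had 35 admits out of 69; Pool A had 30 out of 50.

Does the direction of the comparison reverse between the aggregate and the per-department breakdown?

Humanities: Pool B 172/290 = 59.3%, Pool A 16/23 = 69.6% → Pool A
Medicine: Pool B 8/24 = 33.3%, Pool A 189/474 = 39.9% → Pool A
Engineering: Pool B 27/73 = 37.0%, Pool A 60/115 = 52.2% → Pool A
Business: Pool B 35/69 = 50.7%, Pool A 30/50 = 60.0% → Pool A
Overall: Pool B 242/456 = 53.1%, Pool A 295/662 = 44.6% → Pool B
Pool A wins each department group but Pool B wins overall — the comparison reverses. Pool A's applicants skew toward Medicine, which has a lower base rate.

Yes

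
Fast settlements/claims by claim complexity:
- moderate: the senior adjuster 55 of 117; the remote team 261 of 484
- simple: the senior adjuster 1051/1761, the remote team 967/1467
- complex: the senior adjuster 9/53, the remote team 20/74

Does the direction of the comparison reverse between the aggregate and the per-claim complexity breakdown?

Moderate: the senior adjuster 55/117 = 47.0%, the remote team 261/484 = 53.9% → the remote team
Simple: the senior adjuster 1051/1761 = 59.7%, the remote team 967/1467 = 65.9% → the remote team
Complex: the senior adjuster 9/53 = 17.0%, the remote team 20/74 = 27.0% → the remote team
Overall: the senior adjuster 1115/1931 = 57.7%, the remote team 1248/2025 = 61.6% → the remote team
The remote team wins overall and in every claim group — no reversal.

No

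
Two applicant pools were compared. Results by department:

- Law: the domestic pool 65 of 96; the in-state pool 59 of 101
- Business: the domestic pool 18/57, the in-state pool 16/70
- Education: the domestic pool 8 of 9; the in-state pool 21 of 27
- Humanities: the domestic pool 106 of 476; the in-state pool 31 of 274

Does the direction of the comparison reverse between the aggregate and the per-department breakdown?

No

Law: the domestic pool 65/96 = 67.7%, the in-state pool 59/101 = 58.4% → the domestic pool
Business: the domestic pool 18/57 = 31.6%, the in-state pool 16/70 = 22.9% → the domestic pool
Education: the domestic pool 8/9 = 88.9%, the in-state pool 21/27 = 77.8% → the domestic pool
Humanities: the domestic pool 106/476 = 22.3%, the in-state pool 31/274 = 11.3% → the domestic pool
Overall: the domestic pool 197/638 = 30.9%, the in-state pool 127/472 = 26.9% → the domestic pool
The domestic pool wins overall and in every department group — no reversal.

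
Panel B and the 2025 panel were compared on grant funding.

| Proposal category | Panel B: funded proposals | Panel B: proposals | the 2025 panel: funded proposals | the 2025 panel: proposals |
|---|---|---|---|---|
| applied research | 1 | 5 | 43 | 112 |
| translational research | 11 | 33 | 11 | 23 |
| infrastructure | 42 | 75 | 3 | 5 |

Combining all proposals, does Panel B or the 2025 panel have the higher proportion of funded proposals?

Panel B

Applied research: Panel B 1/5 = 20.0%, the 2025 panel 43/112 = 38.4% → the 2025 panel
Translational research: Panel B 11/33 = 33.3%, the 2025 panel 11/23 = 47.8% → the 2025 panel
Infrastructure: Panel B 42/75 = 56.0%, the 2025 panel 3/5 = 60.0% → the 2025 panel
Overall: Panel B 54/113 = 47.8%, the 2025 panel 57/140 = 40.7% → Panel B
(The 2025 panel wins every proposal group but Panel B wins overall — the 2025 panel's proposals skew toward the low-rate applied research group.)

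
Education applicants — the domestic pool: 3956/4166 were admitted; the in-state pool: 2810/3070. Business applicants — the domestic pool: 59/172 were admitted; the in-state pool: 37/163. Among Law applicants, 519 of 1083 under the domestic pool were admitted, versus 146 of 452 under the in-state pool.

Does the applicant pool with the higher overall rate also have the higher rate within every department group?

Education: the domestic pool 3956/4166 = 95.0%, the in-state pool 2810/3070 = 91.5% → the domestic pool
Business: the domestic pool 59/172 = 34.3%, the in-state pool 37/163 = 22.7% → the domestic pool
Law: the domestic pool 519/1083 = 47.9%, the in-state pool 146/452 = 32.3% → the domestic pool
Overall: the domestic pool 4534/5421 = 83.6%, the in-state pool 2993/3685 = 81.2% → the domestic pool
The domestic pool wins overall and in every department group — no reversal.

Yes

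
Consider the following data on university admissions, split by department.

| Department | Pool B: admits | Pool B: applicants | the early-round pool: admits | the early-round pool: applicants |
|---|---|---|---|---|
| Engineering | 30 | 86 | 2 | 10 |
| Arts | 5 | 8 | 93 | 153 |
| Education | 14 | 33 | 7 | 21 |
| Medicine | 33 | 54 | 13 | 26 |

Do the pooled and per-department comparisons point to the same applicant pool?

No

Engineering: Pool B 30/86 = 34.9%, the early-round pool 2/10 = 20.0% → Pool B
Arts: Pool B 5/8 = 62.5%, the early-round pool 93/153 = 60.8% → Pool B
Education: Pool B 14/33 = 42.4%, the early-round pool 7/21 = 33.3% → Pool B
Medicine: Pool B 33/54 = 61.1%, the early-round pool 13/26 = 50.0% → Pool B
Overall: Pool B 82/181 = 45.3%, the early-round pool 115/210 = 54.8% → the early-round pool
Pool B wins each department group but the early-round pool wins overall — the comparison reverses. Pool B's applicants skew toward Engineering, which has a lower base rate.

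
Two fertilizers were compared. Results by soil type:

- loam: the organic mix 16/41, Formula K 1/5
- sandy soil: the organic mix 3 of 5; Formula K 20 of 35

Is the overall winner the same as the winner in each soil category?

No

Loam: the organic mix 16/41 = 39.0%, Formula K 1/5 = 20.0% → the organic mix
Sandy soil: the organic mix 3/5 = 60.0%, Formula K 20/35 = 57.1% → the organic mix
Overall: the organic mix 19/46 = 41.3%, Formula K 21/40 = 52.5% → Formula K
The organic mix wins each soil group but Formula K wins overall — the comparison reverses. The organic mix's plots skew toward loam, which has a lower base rate.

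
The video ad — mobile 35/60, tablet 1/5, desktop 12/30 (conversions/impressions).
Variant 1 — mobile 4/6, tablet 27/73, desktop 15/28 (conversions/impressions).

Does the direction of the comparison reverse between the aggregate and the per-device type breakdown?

Mobile: the video ad 35/60 = 58.3%, Variant 1 4/6 = 66.7% → Variant 1
Tablet: the video ad 1/5 = 20.0%, Variant 1 27/73 = 37.0% → Variant 1
Desktop: the video ad 12/30 = 40.0%, Variant 1 15/28 = 53.6% → Variant 1
Overall: the video ad 48/95 = 50.5%, Variant 1 46/107 = 43.0% → the video ad
Variant 1 wins each device group but the video ad wins overall — the comparison reverses. Variant 1's impressions skew toward tablet, which has a lower base rate.

Yes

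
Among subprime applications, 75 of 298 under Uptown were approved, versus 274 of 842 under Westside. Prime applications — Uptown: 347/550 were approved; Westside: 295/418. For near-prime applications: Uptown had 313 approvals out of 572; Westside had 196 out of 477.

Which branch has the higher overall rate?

Uptown

Subprime: Uptown 75/298 = 25.2%, Westside 274/842 = 32.5% → Westside
Prime: Uptown 347/550 = 63.1%, Westside 295/418 = 70.6% → Westside
Near-prime: Uptown 313/572 = 54.7%, Westside 196/477 = 41.1% → Uptown
Overall: Uptown 735/1420 = 51.8%, Westside 765/1737 = 44.0% → Uptown
(Neither sweeps every credit group, but Uptown has the higher pooled rate.)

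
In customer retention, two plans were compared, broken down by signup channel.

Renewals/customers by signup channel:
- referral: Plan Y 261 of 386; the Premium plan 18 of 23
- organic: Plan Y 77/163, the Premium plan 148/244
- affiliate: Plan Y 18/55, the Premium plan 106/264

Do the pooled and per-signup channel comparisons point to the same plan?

Referral: Plan Y 261/386 = 67.6%, the Premium plan 18/23 = 78.3% → the Premium plan
Organic: Plan Y 77/163 = 47.2%, the Premium plan 148/244 = 60.7% → the Premium plan
Affiliate: Plan Y 18/55 = 32.7%, the Premium plan 106/264 = 40.2% → the Premium plan
Overall: Plan Y 356/604 = 58.9%, the Premium plan 272/531 = 51.2% → Plan Y
The Premium plan wins each signup group but Plan Y wins overall — the comparison reverses. The Premium plan's customers skew toward affiliate, which has a lower base rate.

No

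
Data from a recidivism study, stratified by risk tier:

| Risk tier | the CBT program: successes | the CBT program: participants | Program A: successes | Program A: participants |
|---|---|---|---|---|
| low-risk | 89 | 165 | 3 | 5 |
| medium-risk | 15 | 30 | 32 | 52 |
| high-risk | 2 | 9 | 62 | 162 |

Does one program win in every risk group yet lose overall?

Low-risk: the CBT program 89/165 = 53.9%, Program A 3/5 = 60.0% → Program A
Medium-risk: the CBT program 15/30 = 50.0%, Program A 32/52 = 61.5% → Program A
High-risk: the CBT program 2/9 = 22.2%, Program A 62/162 = 38.3% → Program A
Overall: the CBT program 106/204 = 52.0%, Program A 97/219 = 44.3% → the CBT program
Program A wins each risk group but the CBT program wins overall — the comparison reverses. Program A's participants skew toward high-risk, which has a lower base rate.

Yes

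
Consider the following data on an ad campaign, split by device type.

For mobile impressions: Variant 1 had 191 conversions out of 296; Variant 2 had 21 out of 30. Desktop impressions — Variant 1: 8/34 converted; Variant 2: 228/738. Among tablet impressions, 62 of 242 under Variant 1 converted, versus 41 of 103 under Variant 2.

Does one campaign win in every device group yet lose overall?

Yes

Mobile: Variant 1 191/296 = 64.5%, Variant 2 21/30 = 70.0% → Variant 2
Desktop: Variant 1 8/34 = 23.5%, Variant 2 228/738 = 30.9% → Variant 2
Tablet: Variant 1 62/242 = 25.6%, Variant 2 41/103 = 39.8% → Variant 2
Overall: Variant 1 261/572 = 45.6%, Variant 2 290/871 = 33.3% → Variant 1
Variant 2 wins each device group but Variant 1 wins overall — the comparison reverses. Variant 2's impressions skew toward desktop, which has a lower base rate.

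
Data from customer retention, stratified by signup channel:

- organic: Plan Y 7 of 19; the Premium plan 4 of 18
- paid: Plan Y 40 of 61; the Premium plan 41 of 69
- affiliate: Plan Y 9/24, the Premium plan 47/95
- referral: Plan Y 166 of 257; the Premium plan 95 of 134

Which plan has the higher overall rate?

Organic: Plan Y 7/19 = 36.8%, the Premium plan 4/18 = 22.2% → Plan Y
Paid: Plan Y 40/61 = 65.6%, the Premium plan 41/69 = 59.4% → Plan Y
Affiliate: Plan Y 9/24 = 37.5%, the Premium plan 47/95 = 49.5% → the Premium plan
Referral: Plan Y 166/257 = 64.6%, the Premium plan 95/134 = 70.9% → the Premium plan
Overall: Plan Y 222/361 = 61.5%, the Premium plan 187/316 = 59.2% → Plan Y
(Neither sweeps every signup group, but Plan Y has the higher pooled rate.)

Plan Y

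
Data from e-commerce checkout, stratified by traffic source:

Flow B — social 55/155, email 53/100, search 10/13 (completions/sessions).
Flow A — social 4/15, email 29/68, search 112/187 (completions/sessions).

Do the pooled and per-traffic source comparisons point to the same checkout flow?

Social: Flow B 55/155 = 35.5%, Flow A 4/15 = 26.7% → Flow B
Email: Flow B 53/100 = 53.0%, Flow A 29/68 = 42.6% → Flow B
Search: Flow B 10/13 = 76.9%, Flow A 112/187 = 59.9% → Flow B
Overall: Flow B 118/268 = 44.0%, Flow A 145/270 = 53.7% → Flow A
Flow B wins each traffic group but Flow A wins overall — the comparison reverses. Flow B's sessions skew toward social, which has a lower base rate.

No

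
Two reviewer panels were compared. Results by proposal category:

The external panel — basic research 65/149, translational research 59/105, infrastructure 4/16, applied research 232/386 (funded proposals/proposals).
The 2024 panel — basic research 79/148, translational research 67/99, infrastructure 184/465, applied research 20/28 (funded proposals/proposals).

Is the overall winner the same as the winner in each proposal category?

Basic research: the external panel 65/149 = 43.6%, the 2024 panel 79/148 = 53.4% → the 2024 panel
Translational research: the external panel 59/105 = 56.2%, the 2024 panel 67/99 = 67.7% → the 2024 panel
Infrastructure: the external panel 4/16 = 25.0%, the 2024 panel 184/465 = 39.6% → the 2024 panel
Applied research: the external panel 232/386 = 60.1%, the 2024 panel 20/28 = 71.4% → the 2024 panel
Overall: the external panel 360/656 = 54.9%, the 2024 panel 350/740 = 47.3% → the external panel
The 2024 panel wins each proposal group but the external panel wins overall — the comparison reverses. The 2024 panel's proposals skew toward infrastructure, which has a lower base rate.

No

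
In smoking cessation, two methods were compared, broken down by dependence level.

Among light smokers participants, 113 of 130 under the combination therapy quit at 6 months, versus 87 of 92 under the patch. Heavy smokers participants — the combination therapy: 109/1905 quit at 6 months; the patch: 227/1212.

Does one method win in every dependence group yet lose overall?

No

Light smokers: the combination therapy 113/130 = 86.9%, the patch 87/92 = 94.6% → the patch
Heavy smokers: the combination therapy 109/1905 = 5.7%, the patch 227/1212 = 18.7% → the patch
Overall: the combination therapy 222/2035 = 10.9%, the patch 314/1304 = 24.1% → the patch
The patch wins overall and in every dependence group — no reversal.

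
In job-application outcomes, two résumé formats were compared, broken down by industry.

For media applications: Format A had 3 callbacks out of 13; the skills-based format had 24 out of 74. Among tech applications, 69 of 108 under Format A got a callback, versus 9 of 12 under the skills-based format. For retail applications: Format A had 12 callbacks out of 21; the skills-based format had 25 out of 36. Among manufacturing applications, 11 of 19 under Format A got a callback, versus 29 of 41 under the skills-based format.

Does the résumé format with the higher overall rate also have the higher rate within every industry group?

No

Media: Format A 3/13 = 23.1%, the skills-based format 24/74 = 32.4% → the skills-based format
Tech: Format A 69/108 = 63.9%, the skills-based format 9/12 = 75.0% → the skills-based format
Retail: Format A 12/21 = 57.1%, the skills-based format 25/36 = 69.4% → the skills-based format
Manufacturing: Format A 11/19 = 57.9%, the skills-based format 29/41 = 70.7% → the skills-based format
Overall: Format A 95/161 = 59.0%, the skills-based format 87/163 = 53.4% → Format A
The skills-based format wins each industry group but Format A wins overall — the comparison reverses. The skills-based format's applications skew toward media, which has a lower base rate.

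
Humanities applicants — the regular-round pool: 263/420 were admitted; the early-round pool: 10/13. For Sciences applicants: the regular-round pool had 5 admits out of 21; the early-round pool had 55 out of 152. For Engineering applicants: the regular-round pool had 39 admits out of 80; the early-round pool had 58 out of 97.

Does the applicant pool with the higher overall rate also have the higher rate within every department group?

Humanities: the regular-round pool 263/420 = 62.6%, the early-round pool 10/13 = 76.9% → the early-round pool
Sciences: the regular-round pool 5/21 = 23.8%, the early-round pool 55/152 = 36.2% → the early-round pool
Engineering: the regular-round pool 39/80 = 48.8%, the early-round pool 58/97 = 59.8% → the early-round pool
Overall: the regular-round pool 307/521 = 58.9%, the early-round pool 123/262 = 46.9% → the regular-round pool
The early-round pool wins each department group but the regular-round pool wins overall — the comparison reverses. The early-round pool's applicants skew toward Sciences, which has a lower base rate.

No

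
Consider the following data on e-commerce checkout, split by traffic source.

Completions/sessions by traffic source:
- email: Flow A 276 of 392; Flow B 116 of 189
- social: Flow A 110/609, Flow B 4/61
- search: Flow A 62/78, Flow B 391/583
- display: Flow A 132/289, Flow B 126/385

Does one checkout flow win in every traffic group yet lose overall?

Yes

Email: Flow A 276/392 = 70.4%, Flow B 116/189 = 61.4% → Flow A
Social: Flow A 110/609 = 18.1%, Flow B 4/61 = 6.6% → Flow A
Search: Flow A 62/78 = 79.5%, Flow B 391/583 = 67.1% → Flow A
Display: Flow A 132/289 = 45.7%, Flow B 126/385 = 32.7% → Flow A
Overall: Flow A 580/1368 = 42.4%, Flow B 637/1218 = 52.3% → Flow B
Flow A wins each traffic group but Flow B wins overall — the comparison reverses. Flow A's sessions skew toward social, which has a lower base rate.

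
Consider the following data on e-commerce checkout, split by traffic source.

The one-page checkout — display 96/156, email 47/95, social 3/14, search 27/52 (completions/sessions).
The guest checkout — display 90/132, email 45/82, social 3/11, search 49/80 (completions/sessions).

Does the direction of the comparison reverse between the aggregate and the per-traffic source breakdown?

No

Display: the one-page checkout 96/156 = 61.5%, the guest checkout 90/132 = 68.2% → the guest checkout
Email: the one-page checkout 47/95 = 49.5%, the guest checkout 45/82 = 54.9% → the guest checkout
Social: the one-page checkout 3/14 = 21.4%, the guest checkout 3/11 = 27.3% → the guest checkout
Search: the one-page checkout 27/52 = 51.9%, the guest checkout 49/80 = 61.2% → the guest checkout
Overall: the one-page checkout 173/317 = 54.6%, the guest checkout 187/305 = 61.3% → the guest checkout
The guest checkout wins overall and in every traffic group — no reversal.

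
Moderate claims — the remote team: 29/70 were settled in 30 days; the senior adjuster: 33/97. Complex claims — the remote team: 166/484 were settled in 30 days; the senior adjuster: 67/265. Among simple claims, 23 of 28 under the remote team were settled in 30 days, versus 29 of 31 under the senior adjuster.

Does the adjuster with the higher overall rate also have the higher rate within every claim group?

No

Moderate: the remote team 29/70 = 41.4%, the senior adjuster 33/97 = 34.0% → the remote team
Complex: the remote team 166/484 = 34.3%, the senior adjuster 67/265 = 25.3% → the remote team
Simple: the remote team 23/28 = 82.1%, the senior adjuster 29/31 = 93.5% → the senior adjuster
Overall: the remote team 218/582 = 37.5%, the senior adjuster 129/393 = 32.8% → the remote team
Neither sweeps: the remote team wins 2 of 3 groups, the senior adjuster wins 1. The remote team wins overall but not every group — no Simpson reversal.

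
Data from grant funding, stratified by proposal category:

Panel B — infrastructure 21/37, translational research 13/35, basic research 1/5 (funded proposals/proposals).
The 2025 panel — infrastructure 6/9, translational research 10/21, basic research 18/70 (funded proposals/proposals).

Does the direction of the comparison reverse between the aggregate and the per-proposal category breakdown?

Yes

Infrastructure: Panel B 21/37 = 56.8%, the 2025 panel 6/9 = 66.7% → the 2025 panel
Translational research: Panel B 13/35 = 37.1%, the 2025 panel 10/21 = 47.6% → the 2025 panel
Basic research: Panel B 1/5 = 20.0%, the 2025 panel 18/70 = 25.7% → the 2025 panel
Overall: Panel B 35/77 = 45.5%, the 2025 panel 34/100 = 34.0% → Panel B
The 2025 panel wins each proposal group but Panel B wins overall — the comparison reverses. The 2025 panel's proposals skew toward basic research, which has a lower base rate.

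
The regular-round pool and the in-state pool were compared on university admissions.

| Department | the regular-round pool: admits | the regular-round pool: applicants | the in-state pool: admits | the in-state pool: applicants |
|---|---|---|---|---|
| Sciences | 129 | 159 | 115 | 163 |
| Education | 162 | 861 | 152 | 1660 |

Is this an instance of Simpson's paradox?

Sciences: the regular-round pool 129/159 = 81.1%, the in-state pool 115/163 = 70.6% → the regular-round pool
Education: the regular-round pool 162/861 = 18.8%, the in-state pool 152/1660 = 9.2% → the regular-round pool
Overall: the regular-round pool 291/1020 = 28.5%, the in-state pool 267/1823 = 14.6% → the regular-round pool
The regular-round pool wins overall and in every department group — no reversal.

No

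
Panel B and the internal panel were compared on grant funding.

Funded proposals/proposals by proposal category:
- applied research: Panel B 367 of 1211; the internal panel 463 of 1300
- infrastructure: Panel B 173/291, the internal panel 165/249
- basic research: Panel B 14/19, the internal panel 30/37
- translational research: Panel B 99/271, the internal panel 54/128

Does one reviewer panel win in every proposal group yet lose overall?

No

Applied research: Panel B 367/1211 = 30.3%, the internal panel 463/1300 = 35.6% → the internal panel
Infrastructure: Panel B 173/291 = 59.5%, the internal panel 165/249 = 66.3% → the internal panel
Basic research: Panel B 14/19 = 73.7%, the internal panel 30/37 = 81.1% → the internal panel
Translational research: Panel B 99/271 = 36.5%, the internal panel 54/128 = 42.2% → the internal panel
Overall: Panel B 653/1792 = 36.4%, the internal panel 712/1714 = 41.5% → the internal panel
The internal panel wins overall and in every proposal group — no reversal.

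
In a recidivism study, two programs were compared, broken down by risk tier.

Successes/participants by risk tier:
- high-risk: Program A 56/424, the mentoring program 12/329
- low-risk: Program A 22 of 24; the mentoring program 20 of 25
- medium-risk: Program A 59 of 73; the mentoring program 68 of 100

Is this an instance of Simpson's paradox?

High-risk: Program A 56/424 = 13.2%, the mentoring program 12/329 = 3.6% → Program A
Low-risk: Program A 22/24 = 91.7%, the mentoring program 20/25 = 80.0% → Program A
Medium-risk: Program A 59/73 = 80.8%, the mentoring program 68/100 = 68.0% → Program A
Overall: Program A 137/521 = 26.3%, the mentoring program 100/454 = 22.0% → Program A
Program A wins overall and in every risk group — no reversal.

No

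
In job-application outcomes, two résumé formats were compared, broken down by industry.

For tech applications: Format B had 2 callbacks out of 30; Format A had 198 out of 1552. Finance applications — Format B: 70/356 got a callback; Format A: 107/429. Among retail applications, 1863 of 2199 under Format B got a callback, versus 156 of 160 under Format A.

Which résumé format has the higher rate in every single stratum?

Format A

Tech: Format B 2/30 = 6.7%, Format A 198/1552 = 12.8% → Format A
Finance: Format B 70/356 = 19.7%, Format A 107/429 = 24.9% → Format A
Retail: Format B 1863/2199 = 84.7%, Format A 156/160 = 97.5% → Format A
Format A has the higher rate in all 3 groups.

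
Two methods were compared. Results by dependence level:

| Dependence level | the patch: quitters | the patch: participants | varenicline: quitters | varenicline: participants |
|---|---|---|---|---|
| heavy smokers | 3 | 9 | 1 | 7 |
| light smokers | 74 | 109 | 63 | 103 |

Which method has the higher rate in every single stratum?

the patch

Heavy smokers: the patch 3/9 = 33.3%, varenicline 1/7 = 14.3% → the patch
Light smokers: the patch 74/109 = 67.9%, varenicline 63/103 = 61.2% → the patch
The patch has the higher rate in both groups.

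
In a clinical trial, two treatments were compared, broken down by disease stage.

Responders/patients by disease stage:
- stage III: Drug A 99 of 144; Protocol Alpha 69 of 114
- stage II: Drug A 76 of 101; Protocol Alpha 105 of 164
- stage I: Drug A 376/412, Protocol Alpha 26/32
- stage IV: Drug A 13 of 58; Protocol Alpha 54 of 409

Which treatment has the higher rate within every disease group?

Drug A

Stage III: Drug A 99/144 = 68.8%, Protocol Alpha 69/114 = 60.5% → Drug A
Stage II: Drug A 76/101 = 75.2%, Protocol Alpha 105/164 = 64.0% → Drug A
Stage I: Drug A 376/412 = 91.3%, Protocol Alpha 26/32 = 81.2% → Drug A
Stage IV: Drug A 13/58 = 22.4%, Protocol Alpha 54/409 = 13.2% → Drug A
Drug A has the higher rate in all 4 groups.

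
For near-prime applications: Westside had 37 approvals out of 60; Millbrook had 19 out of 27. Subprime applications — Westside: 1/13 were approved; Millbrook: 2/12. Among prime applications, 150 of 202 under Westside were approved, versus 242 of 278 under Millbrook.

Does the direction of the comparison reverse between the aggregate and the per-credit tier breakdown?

No

Near-prime: Westside 37/60 = 61.7%, Millbrook 19/27 = 70.4% → Millbrook
Subprime: Westside 1/13 = 7.7%, Millbrook 2/12 = 16.7% → Millbrook
Prime: Westside 150/202 = 74.3%, Millbrook 242/278 = 87.1% → Millbrook
Overall: Westside 188/275 = 68.4%, Millbrook 263/317 = 83.0% → Millbrook
Millbrook wins overall and in every credit group — no reversal.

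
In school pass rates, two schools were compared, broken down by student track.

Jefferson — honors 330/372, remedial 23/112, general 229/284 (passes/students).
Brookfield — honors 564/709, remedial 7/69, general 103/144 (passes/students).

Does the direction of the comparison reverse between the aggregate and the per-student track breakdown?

Honors: Jefferson 330/372 = 88.7%, Brookfield 564/709 = 79.5% → Jefferson
Remedial: Jefferson 23/112 = 20.5%, Brookfield 7/69 = 10.1% → Jefferson
General: Jefferson 229/284 = 80.6%, Brookfield 103/144 = 71.5% → Jefferson
Overall: Jefferson 582/768 = 75.8%, Brookfield 674/922 = 73.1% → Jefferson
Jefferson wins overall and in every student group — no reversal.

No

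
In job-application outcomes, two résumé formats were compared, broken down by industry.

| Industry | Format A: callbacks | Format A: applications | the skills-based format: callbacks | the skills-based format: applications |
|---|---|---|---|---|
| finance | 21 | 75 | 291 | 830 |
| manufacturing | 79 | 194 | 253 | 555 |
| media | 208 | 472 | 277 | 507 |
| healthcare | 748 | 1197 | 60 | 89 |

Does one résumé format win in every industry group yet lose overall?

Yes

Finance: Format A 21/75 = 28.0%, the skills-based format 291/830 = 35.1% → the skills-based format
Manufacturing: Format A 79/194 = 40.7%, the skills-based format 253/555 = 45.6% → the skills-based format
Media: Format A 208/472 = 44.1%, the skills-based format 277/507 = 54.6% → the skills-based format
Healthcare: Format A 748/1197 = 62.5%, the skills-based format 60/89 = 67.4% → the skills-based format
Overall: Format A 1056/1938 = 54.5%, the skills-based format 881/1981 = 44.5% → Format A
The skills-based format wins each industry group but Format A wins overall — the comparison reverses. The skills-based format's applications skew toward finance, which has a lower base rate.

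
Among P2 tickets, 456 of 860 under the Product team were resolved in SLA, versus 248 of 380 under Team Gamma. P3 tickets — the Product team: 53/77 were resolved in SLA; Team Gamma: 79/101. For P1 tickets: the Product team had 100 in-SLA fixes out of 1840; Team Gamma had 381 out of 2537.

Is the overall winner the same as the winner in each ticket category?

P2: the Product team 456/860 = 53.0%, Team Gamma 248/380 = 65.3% → Team Gamma
P3: the Product team 53/77 = 68.8%, Team Gamma 79/101 = 78.2% → Team Gamma
P1: the Product team 100/1840 = 5.4%, Team Gamma 381/2537 = 15.0% → Team Gamma
Overall: the Product team 609/2777 = 21.9%, Team Gamma 708/3018 = 23.5% → Team Gamma
Team Gamma wins overall and in every ticket group — no reversal.

Yes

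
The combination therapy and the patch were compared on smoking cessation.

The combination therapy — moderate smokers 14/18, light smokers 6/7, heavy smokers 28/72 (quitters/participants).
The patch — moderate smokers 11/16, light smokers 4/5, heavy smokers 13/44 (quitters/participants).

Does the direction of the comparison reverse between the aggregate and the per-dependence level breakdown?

No

Moderate smokers: the combination therapy 14/18 = 77.8%, the patch 11/16 = 68.8% → the combination therapy
Light smokers: the combination therapy 6/7 = 85.7%, the patch 4/5 = 80.0% → the combination therapy
Heavy smokers: the combination therapy 28/72 = 38.9%, the patch 13/44 = 29.5% → the combination therapy
Overall: the combination therapy 48/97 = 49.5%, the patch 28/65 = 43.1% → the combination therapy
The combination therapy wins overall and in every dependence group — no reversal.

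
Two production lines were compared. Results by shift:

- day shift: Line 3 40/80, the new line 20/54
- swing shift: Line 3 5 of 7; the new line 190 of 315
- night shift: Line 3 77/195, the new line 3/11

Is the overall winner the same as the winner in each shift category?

Day shift: Line 3 40/80 = 50.0%, the new line 20/54 = 37.0% → Line 3
Swing shift: Line 3 5/7 = 71.4%, the new line 190/315 = 60.3% → Line 3
Night shift: Line 3 77/195 = 39.5%, the new line 3/11 = 27.3% → Line 3
Overall: Line 3 122/282 = 43.3%, the new line 213/380 = 56.1% → the new line
Line 3 wins each shift group but the new line wins overall — the comparison reverses. Line 3's units skew toward night shift, which has a lower base rate.

No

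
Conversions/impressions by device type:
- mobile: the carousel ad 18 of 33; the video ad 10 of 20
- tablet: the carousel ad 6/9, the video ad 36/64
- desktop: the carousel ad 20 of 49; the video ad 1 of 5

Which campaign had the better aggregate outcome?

Mobile: the carousel ad 18/33 = 54.5%, the video ad 10/20 = 50.0% → the carousel ad
Tablet: the carousel ad 6/9 = 66.7%, the video ad 36/64 = 56.2% → the carousel ad
Desktop: the carousel ad 20/49 = 40.8%, the video ad 1/5 = 20.0% → the carousel ad
Overall: the carousel ad 44/91 = 48.4%, the video ad 47/89 = 52.8% → the video ad
(The carousel ad wins every device group but the video ad wins overall — the carousel ad's impressions skew toward the low-rate desktop group.)

the video ad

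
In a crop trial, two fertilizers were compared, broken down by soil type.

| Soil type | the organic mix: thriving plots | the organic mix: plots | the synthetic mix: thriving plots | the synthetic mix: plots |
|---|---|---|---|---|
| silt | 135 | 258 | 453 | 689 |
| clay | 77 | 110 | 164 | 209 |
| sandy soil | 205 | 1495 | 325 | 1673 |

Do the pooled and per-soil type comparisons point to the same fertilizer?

Yes

Silt: the organic mix 135/258 = 52.3%, the synthetic mix 453/689 = 65.7% → the synthetic mix
Clay: the organic mix 77/110 = 70.0%, the synthetic mix 164/209 = 78.5% → the synthetic mix
Sandy soil: the organic mix 205/1495 = 13.7%, the synthetic mix 325/1673 = 19.4% → the synthetic mix
Overall: the organic mix 417/1863 = 22.4%, the synthetic mix 942/2571 = 36.6% → the synthetic mix
The synthetic mix wins overall and in every soil group — no reversal.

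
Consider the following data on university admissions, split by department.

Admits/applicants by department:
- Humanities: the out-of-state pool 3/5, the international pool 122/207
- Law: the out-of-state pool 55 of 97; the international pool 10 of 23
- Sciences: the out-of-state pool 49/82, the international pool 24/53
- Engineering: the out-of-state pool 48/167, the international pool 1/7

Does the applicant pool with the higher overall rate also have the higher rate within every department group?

No

Humanities: the out-of-state pool 3/5 = 60.0%, the international pool 122/207 = 58.9% → the out-of-state pool
Law: the out-of-state pool 55/97 = 56.7%, the international pool 10/23 = 43.5% → the out-of-state pool
Sciences: the out-of-state pool 49/82 = 59.8%, the international pool 24/53 = 45.3% → the out-of-state pool
Engineering: the out-of-state pool 48/167 = 28.7%, the international pool 1/7 = 14.3% → the out-of-state pool
Overall: the out-of-state pool 155/351 = 44.2%, the international pool 157/290 = 54.1% → the international pool
The out-of-state pool wins each department group but the international pool wins overall — the comparison reverses. The out-of-state pool's applicants skew toward Engineering, which has a lower base rate.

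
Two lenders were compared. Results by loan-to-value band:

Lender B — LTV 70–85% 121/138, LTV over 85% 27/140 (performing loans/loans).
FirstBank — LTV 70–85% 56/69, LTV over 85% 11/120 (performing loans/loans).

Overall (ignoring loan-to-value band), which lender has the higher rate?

Lender B

LTV 70–85%: Lender B 121/138 = 87.7%, FirstBank 56/69 = 81.2% → Lender B
LTV over 85%: Lender B 27/140 = 19.3%, FirstBank 11/120 = 9.2% → Lender B
Overall: Lender B 148/278 = 53.2%, FirstBank 67/189 = 35.4% → Lender B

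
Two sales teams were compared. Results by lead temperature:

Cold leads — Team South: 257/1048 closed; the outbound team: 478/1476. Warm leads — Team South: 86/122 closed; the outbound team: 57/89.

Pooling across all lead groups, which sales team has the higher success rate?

Cold: Team South 257/1048 = 24.5%, the outbound team 478/1476 = 32.4% → the outbound team
Warm: Team South 86/122 = 70.5%, the outbound team 57/89 = 64.0% → Team South
Overall: Team South 343/1170 = 29.3%, the outbound team 535/1565 = 34.2% → the outbound team
(Neither sweeps every lead group, but the outbound team has the higher pooled rate.)

the outbound team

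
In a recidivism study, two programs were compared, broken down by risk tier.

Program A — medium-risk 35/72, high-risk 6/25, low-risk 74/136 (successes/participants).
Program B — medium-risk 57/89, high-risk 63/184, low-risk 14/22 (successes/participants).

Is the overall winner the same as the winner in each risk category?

No

Medium-risk: Program A 35/72 = 48.6%, Program B 57/89 = 64.0% → Program B
High-risk: Program A 6/25 = 24.0%, Program B 63/184 = 34.2% → Program B
Low-risk: Program A 74/136 = 54.4%, Program B 14/22 = 63.6% → Program B
Overall: Program A 115/233 = 49.4%, Program B 134/295 = 45.4% → Program A
Program B wins each risk group but Program A wins overall — the comparison reverses. Program B's participants skew toward high-risk, which has a lower base rate.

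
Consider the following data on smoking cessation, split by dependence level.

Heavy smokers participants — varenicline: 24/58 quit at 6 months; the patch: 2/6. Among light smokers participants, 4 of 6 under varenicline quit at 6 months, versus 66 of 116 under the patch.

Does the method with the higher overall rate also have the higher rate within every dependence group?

No

Heavy smokers: varenicline 24/58 = 41.4%, the patch 2/6 = 33.3% → varenicline
Light smokers: varenicline 4/6 = 66.7%, the patch 66/116 = 56.9% → varenicline
Overall: varenicline 28/64 = 43.8%, the patch 68/122 = 55.7% → the patch
Varenicline wins each dependence group but the patch wins overall — the comparison reverses. Varenicline's participants skew toward heavy smokers, which has a lower base rate.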